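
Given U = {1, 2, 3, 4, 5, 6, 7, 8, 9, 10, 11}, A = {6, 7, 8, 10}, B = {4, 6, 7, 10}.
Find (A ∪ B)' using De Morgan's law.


U = {1, 2, 3, 4, 5, 6, 7, 8, 9, 10, 11}
A = {6, 7, 8, 10}, B = {4, 6, 7, 10}
A ∪ B = {4, 6, 7, 8, 10}
(A ∪ B)' = U \ (A ∪ B) = {1, 2, 3, 5, 9, 11}
Verification via A' ∩ B': A' = {1, 2, 3, 4, 5, 9, 11}, B' = {1, 2, 3, 5, 8, 9, 11}
A' ∩ B' = {1, 2, 3, 5, 9, 11} ✓

{1, 2, 3, 5, 9, 11}


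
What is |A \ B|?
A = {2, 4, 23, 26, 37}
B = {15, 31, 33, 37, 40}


Set A = {2, 4, 23, 26, 37}
Set B = {15, 31, 33, 37, 40}
A \ B = {2, 4, 23, 26}
|A \ B| = 4

4


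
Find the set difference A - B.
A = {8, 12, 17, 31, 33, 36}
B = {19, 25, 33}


Set A = {8, 12, 17, 31, 33, 36}
Set B = {19, 25, 33}
A \ B includes elements in A that are not in B.
Check each element of A:
8 (not in B, keep), 12 (not in B, keep), 17 (not in B, keep), 31 (not in B, keep), 33 (in B, remove), 36 (not in B, keep)
A \ B = {8, 12, 17, 31, 36}

{8, 12, 17, 31, 36}


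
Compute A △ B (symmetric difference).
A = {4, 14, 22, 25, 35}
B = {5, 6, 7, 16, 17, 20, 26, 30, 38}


Set A = {4, 14, 22, 25, 35}
Set B = {5, 6, 7, 16, 17, 20, 26, 30, 38}
A △ B = (A \ B) ∪ (B \ A)
Elements in A but not B: {4, 14, 22, 25, 35}
Elements in B but not A: {5, 6, 7, 16, 17, 20, 26, 30, 38}
A △ B = {4, 5, 6, 7, 14, 16, 17, 20, 22, 25, 26, 30, 35, 38}

{4, 5, 6, 7, 14, 16, 17, 20, 22, 25, 26, 30, 35, 38}


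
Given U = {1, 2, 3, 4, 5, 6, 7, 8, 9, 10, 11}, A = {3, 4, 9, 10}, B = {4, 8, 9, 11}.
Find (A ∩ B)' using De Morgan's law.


U = {1, 2, 3, 4, 5, 6, 7, 8, 9, 10, 11}
A = {3, 4, 9, 10}, B = {4, 8, 9, 11}
A ∩ B = {4, 9}
(A ∩ B)' = U \ (A ∩ B) = {1, 2, 3, 5, 6, 7, 8, 10, 11}
Verification via A' ∪ B': A' = {1, 2, 5, 6, 7, 8, 11}, B' = {1, 2, 3, 5, 6, 7, 10}
A' ∪ B' = {1, 2, 3, 5, 6, 7, 8, 10, 11} ✓

{1, 2, 3, 5, 6, 7, 8, 10, 11}


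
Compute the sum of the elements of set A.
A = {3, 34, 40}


Set A = {3, 34, 40}
Sum = 3 + 34 + 40 = 77

77


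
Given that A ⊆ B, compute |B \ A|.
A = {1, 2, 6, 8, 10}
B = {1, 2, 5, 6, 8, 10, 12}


Set A = {1, 2, 6, 8, 10}, |A| = 5
Set B = {1, 2, 5, 6, 8, 10, 12}, |B| = 7
Since A ⊆ B: B \ A = {5, 12}
|B| - |A| = 7 - 5 = 2

2


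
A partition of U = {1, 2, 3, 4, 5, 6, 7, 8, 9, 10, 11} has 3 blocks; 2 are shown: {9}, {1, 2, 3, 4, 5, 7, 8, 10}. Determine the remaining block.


U = {1, 2, 3, 4, 5, 6, 7, 8, 9, 10, 11}
Shown blocks: {9}, {1, 2, 3, 4, 5, 7, 8, 10}
A partition's blocks are pairwise disjoint and cover U, so the missing block = U \ (union of shown blocks).
Union of shown blocks: {1, 2, 3, 4, 5, 7, 8, 9, 10}
Missing block = U \ (union) = {6, 11}

{6, 11}


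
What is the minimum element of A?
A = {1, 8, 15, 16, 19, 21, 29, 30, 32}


Set A = {1, 8, 15, 16, 19, 21, 29, 30, 32}
Elements in ascending order: 1, 8, 15, 16, 19, 21, 29, 30, 32
The smallest element is 1.

1


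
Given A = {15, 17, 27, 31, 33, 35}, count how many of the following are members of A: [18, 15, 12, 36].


Set A = {15, 17, 27, 31, 33, 35}
Candidates: [18, 15, 12, 36]
Check each candidate:
18 ∉ A, 15 ∈ A, 12 ∉ A, 36 ∉ A
Count of candidates in A: 1

1


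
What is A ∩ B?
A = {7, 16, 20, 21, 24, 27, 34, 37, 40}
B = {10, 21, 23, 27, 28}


Set A = {7, 16, 20, 21, 24, 27, 34, 37, 40}
Set B = {10, 21, 23, 27, 28}
A ∩ B includes only elements in both sets.
Check each element of A against B:
7 ✗, 16 ✗, 20 ✗, 21 ✓, 24 ✗, 27 ✓, 34 ✗, 37 ✗, 40 ✗
A ∩ B = {21, 27}

{21, 27}


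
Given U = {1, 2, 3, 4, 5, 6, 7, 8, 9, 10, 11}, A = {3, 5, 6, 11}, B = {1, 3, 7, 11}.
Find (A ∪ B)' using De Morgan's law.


U = {1, 2, 3, 4, 5, 6, 7, 8, 9, 10, 11}
A = {3, 5, 6, 11}, B = {1, 3, 7, 11}
A ∪ B = {1, 3, 5, 6, 7, 11}
(A ∪ B)' = U \ (A ∪ B) = {2, 4, 8, 9, 10}
Verification via A' ∩ B': A' = {1, 2, 4, 7, 8, 9, 10}, B' = {2, 4, 5, 6, 8, 9, 10}
A' ∩ B' = {2, 4, 8, 9, 10} ✓

{2, 4, 8, 9, 10}


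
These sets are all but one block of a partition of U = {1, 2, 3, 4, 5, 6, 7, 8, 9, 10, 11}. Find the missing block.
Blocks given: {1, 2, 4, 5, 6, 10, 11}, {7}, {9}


U = {1, 2, 3, 4, 5, 6, 7, 8, 9, 10, 11}
Shown blocks: {1, 2, 4, 5, 6, 10, 11}, {7}, {9}
A partition's blocks are pairwise disjoint and cover U, so the missing block = U \ (union of shown blocks).
Union of shown blocks: {1, 2, 4, 5, 6, 7, 9, 10, 11}
Missing block = U \ (union) = {3, 8}

{3, 8}


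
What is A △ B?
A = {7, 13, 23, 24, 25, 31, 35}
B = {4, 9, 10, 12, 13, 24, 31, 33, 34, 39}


Set A = {7, 13, 23, 24, 25, 31, 35}
Set B = {4, 9, 10, 12, 13, 24, 31, 33, 34, 39}
A △ B = (A \ B) ∪ (B \ A)
Elements in A but not B: {7, 23, 25, 35}
Elements in B but not A: {4, 9, 10, 12, 33, 34, 39}
A △ B = {4, 7, 9, 10, 12, 23, 25, 33, 34, 35, 39}

{4, 7, 9, 10, 12, 23, 25, 33, 34, 35, 39}


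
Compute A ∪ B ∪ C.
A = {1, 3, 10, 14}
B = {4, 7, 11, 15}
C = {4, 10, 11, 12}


Set A = {1, 3, 10, 14}
Set B = {4, 7, 11, 15}
Set C = {4, 10, 11, 12}
First, A ∪ B = {1, 3, 4, 7, 10, 11, 14, 15}
Then, (A ∪ B) ∪ C = {1, 3, 4, 7, 10, 11, 12, 14, 15}

{1, 3, 4, 7, 10, 11, 12, 14, 15}


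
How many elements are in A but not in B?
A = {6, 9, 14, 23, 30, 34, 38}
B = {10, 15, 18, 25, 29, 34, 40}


Set A = {6, 9, 14, 23, 30, 34, 38}
Set B = {10, 15, 18, 25, 29, 34, 40}
A \ B = {6, 9, 14, 23, 30, 38}
|A \ B| = 6

6


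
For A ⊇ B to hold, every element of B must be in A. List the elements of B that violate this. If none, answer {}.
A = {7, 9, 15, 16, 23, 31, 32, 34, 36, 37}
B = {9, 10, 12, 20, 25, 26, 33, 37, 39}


Set A = {7, 9, 15, 16, 23, 31, 32, 34, 36, 37}
Set B = {9, 10, 12, 20, 25, 26, 33, 37, 39}
Check each element of B against A:
9 ∈ A, 10 ∉ A (include), 12 ∉ A (include), 20 ∉ A (include), 25 ∉ A (include), 26 ∉ A (include), 33 ∉ A (include), 37 ∈ A, 39 ∉ A (include)
Elements of B not in A: {10, 12, 20, 25, 26, 33, 39}

{10, 12, 20, 25, 26, 33, 39}


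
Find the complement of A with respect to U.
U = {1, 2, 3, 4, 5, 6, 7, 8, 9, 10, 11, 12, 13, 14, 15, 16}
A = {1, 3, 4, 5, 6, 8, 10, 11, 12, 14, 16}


Universal set U = {1, 2, 3, 4, 5, 6, 7, 8, 9, 10, 11, 12, 13, 14, 15, 16}
Set A = {1, 3, 4, 5, 6, 8, 10, 11, 12, 14, 16}
A' = U \ A = elements in U but not in A
Checking each element of U:
1 (in A, exclude), 2 (not in A, include), 3 (in A, exclude), 4 (in A, exclude), 5 (in A, exclude), 6 (in A, exclude), 7 (not in A, include), 8 (in A, exclude), 9 (not in A, include), 10 (in A, exclude), 11 (in A, exclude), 12 (in A, exclude), 13 (not in A, include), 14 (in A, exclude), 15 (not in A, include), 16 (in A, exclude)
A' = {2, 7, 9, 13, 15}

{2, 7, 9, 13, 15}


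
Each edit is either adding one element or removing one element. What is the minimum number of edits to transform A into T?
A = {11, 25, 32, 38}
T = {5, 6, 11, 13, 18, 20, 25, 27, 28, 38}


Set A = {11, 25, 32, 38}
Set T = {5, 6, 11, 13, 18, 20, 25, 27, 28, 38}
Elements to remove from A (in A, not in T): {32} → 1 removals
Elements to add to A (in T, not in A): {5, 6, 13, 18, 20, 27, 28} → 7 additions
Total edits = 1 + 7 = 8

8


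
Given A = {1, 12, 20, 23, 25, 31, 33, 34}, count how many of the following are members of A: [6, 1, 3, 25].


Set A = {1, 12, 20, 23, 25, 31, 33, 34}
Candidates: [6, 1, 3, 25]
Check each candidate:
6 ∉ A, 1 ∈ A, 3 ∉ A, 25 ∈ A
Count of candidates in A: 2

2


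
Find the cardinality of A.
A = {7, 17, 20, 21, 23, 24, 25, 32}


Set A = {7, 17, 20, 21, 23, 24, 25, 32}
Listing elements: 7, 17, 20, 21, 23, 24, 25, 32
Counting: 8 elements
|A| = 8

8


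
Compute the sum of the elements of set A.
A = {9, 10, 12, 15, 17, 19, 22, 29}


Set A = {9, 10, 12, 15, 17, 19, 22, 29}
Sum = 9 + 10 + 12 + 15 + 17 + 19 + 22 + 29 = 133

133


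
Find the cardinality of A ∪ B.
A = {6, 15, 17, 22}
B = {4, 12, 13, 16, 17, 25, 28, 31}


Set A = {6, 15, 17, 22}, |A| = 4
Set B = {4, 12, 13, 16, 17, 25, 28, 31}, |B| = 8
A ∩ B = {17}, |A ∩ B| = 1
|A ∪ B| = |A| + |B| - |A ∩ B| = 4 + 8 - 1 = 11

11


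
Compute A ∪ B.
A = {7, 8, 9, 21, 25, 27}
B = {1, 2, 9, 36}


Set A = {7, 8, 9, 21, 25, 27}
Set B = {1, 2, 9, 36}
A ∪ B includes all elements in either set.
Elements from A: {7, 8, 9, 21, 25, 27}
Elements from B not already included: {1, 2, 36}
A ∪ B = {1, 2, 7, 8, 9, 21, 25, 27, 36}

{1, 2, 7, 8, 9, 21, 25, 27, 36}


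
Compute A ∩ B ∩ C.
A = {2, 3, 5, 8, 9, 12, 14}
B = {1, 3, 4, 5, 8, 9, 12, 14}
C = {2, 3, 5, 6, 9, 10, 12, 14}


Set A = {2, 3, 5, 8, 9, 12, 14}
Set B = {1, 3, 4, 5, 8, 9, 12, 14}
Set C = {2, 3, 5, 6, 9, 10, 12, 14}
First, A ∩ B = {3, 5, 8, 9, 12, 14}
Then, (A ∩ B) ∩ C = {3, 5, 9, 12, 14}

{3, 5, 9, 12, 14}


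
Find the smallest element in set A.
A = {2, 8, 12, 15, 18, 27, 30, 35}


Set A = {2, 8, 12, 15, 18, 27, 30, 35}
Elements in ascending order: 2, 8, 12, 15, 18, 27, 30, 35
The smallest element is 2.

2


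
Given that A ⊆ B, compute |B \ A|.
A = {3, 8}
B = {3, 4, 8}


Set A = {3, 8}, |A| = 2
Set B = {3, 4, 8}, |B| = 3
Since A ⊆ B: B \ A = {4}
|B| - |A| = 3 - 2 = 1

1


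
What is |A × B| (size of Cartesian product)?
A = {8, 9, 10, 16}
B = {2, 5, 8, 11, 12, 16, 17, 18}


Set A = {8, 9, 10, 16} has 4 elements.
Set B = {2, 5, 8, 11, 12, 16, 17, 18} has 8 elements.
|A × B| = |A| × |B| = 4 × 8 = 32

32


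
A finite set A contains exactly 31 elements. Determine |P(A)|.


The set has 31 elements.
The power set contains all possible subsets.
|P(A)| = 2^|A| = 2^31 = 2147483648

2147483648


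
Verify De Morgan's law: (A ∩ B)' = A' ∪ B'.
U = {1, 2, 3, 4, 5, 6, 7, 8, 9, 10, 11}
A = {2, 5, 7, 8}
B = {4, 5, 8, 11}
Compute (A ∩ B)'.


U = {1, 2, 3, 4, 5, 6, 7, 8, 9, 10, 11}
A = {2, 5, 7, 8}, B = {4, 5, 8, 11}
A ∩ B = {5, 8}
(A ∩ B)' = U \ (A ∩ B) = {1, 2, 3, 4, 6, 7, 9, 10, 11}
Verification via A' ∪ B': A' = {1, 3, 4, 6, 9, 10, 11}, B' = {1, 2, 3, 6, 7, 9, 10}
A' ∪ B' = {1, 2, 3, 4, 6, 7, 9, 10, 11} ✓

{1, 2, 3, 4, 6, 7, 9, 10, 11}


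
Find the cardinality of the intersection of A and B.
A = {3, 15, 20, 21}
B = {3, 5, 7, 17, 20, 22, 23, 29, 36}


Set A = {3, 15, 20, 21}
Set B = {3, 5, 7, 17, 20, 22, 23, 29, 36}
A ∩ B = {3, 20}
|A ∩ B| = 2

2


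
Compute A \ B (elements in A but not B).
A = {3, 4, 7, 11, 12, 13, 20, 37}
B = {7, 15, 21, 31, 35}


Set A = {3, 4, 7, 11, 12, 13, 20, 37}
Set B = {7, 15, 21, 31, 35}
A \ B includes elements in A that are not in B.
Check each element of A:
3 (not in B, keep), 4 (not in B, keep), 7 (in B, remove), 11 (not in B, keep), 12 (not in B, keep), 13 (not in B, keep), 20 (not in B, keep), 37 (not in B, keep)
A \ B = {3, 4, 11, 12, 13, 20, 37}

{3, 4, 11, 12, 13, 20, 37}


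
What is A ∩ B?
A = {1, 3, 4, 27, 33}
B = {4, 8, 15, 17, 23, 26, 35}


Set A = {1, 3, 4, 27, 33}
Set B = {4, 8, 15, 17, 23, 26, 35}
A ∩ B includes only elements in both sets.
Check each element of A against B:
1 ✗, 3 ✗, 4 ✓, 27 ✗, 33 ✗
A ∩ B = {4}

{4}


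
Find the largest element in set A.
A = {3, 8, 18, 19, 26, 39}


Set A = {3, 8, 18, 19, 26, 39}
Elements in ascending order: 3, 8, 18, 19, 26, 39
The largest element is 39.

39


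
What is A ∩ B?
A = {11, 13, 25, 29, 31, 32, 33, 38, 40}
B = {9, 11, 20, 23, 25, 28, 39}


Set A = {11, 13, 25, 29, 31, 32, 33, 38, 40}
Set B = {9, 11, 20, 23, 25, 28, 39}
A ∩ B includes only elements in both sets.
Check each element of A against B:
11 ✓, 13 ✗, 25 ✓, 29 ✗, 31 ✗, 32 ✗, 33 ✗, 38 ✗, 40 ✗
A ∩ B = {11, 25}

{11, 25}


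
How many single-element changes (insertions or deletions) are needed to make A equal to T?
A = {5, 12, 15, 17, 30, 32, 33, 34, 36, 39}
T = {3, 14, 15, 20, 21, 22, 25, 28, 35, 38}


Set A = {5, 12, 15, 17, 30, 32, 33, 34, 36, 39}
Set T = {3, 14, 15, 20, 21, 22, 25, 28, 35, 38}
Elements to remove from A (in A, not in T): {5, 12, 17, 30, 32, 33, 34, 36, 39} → 9 removals
Elements to add to A (in T, not in A): {3, 14, 20, 21, 22, 25, 28, 35, 38} → 9 additions
Total edits = 9 + 9 = 18

18


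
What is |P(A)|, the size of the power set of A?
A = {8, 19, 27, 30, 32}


Set A = {8, 19, 27, 30, 32}
|A| = 5
The power set P(A) contains all subsets of A.
|P(A)| = 2^|A| = 2^5 = 32

32


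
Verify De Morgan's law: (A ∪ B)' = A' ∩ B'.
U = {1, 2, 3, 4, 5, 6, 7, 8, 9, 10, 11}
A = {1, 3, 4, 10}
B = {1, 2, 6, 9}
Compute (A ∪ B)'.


U = {1, 2, 3, 4, 5, 6, 7, 8, 9, 10, 11}
A = {1, 3, 4, 10}, B = {1, 2, 6, 9}
A ∪ B = {1, 2, 3, 4, 6, 9, 10}
(A ∪ B)' = U \ (A ∪ B) = {5, 7, 8, 11}
Verification via A' ∩ B': A' = {2, 5, 6, 7, 8, 9, 11}, B' = {3, 4, 5, 7, 8, 10, 11}
A' ∩ B' = {5, 7, 8, 11} ✓

{5, 7, 8, 11}


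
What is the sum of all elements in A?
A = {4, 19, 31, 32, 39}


Set A = {4, 19, 31, 32, 39}
Sum = 4 + 19 + 31 + 32 + 39 = 125

125


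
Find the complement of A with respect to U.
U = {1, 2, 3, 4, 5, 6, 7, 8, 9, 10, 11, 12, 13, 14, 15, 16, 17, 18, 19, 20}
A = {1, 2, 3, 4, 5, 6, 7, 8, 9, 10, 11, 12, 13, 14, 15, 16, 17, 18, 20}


Universal set U = {1, 2, 3, 4, 5, 6, 7, 8, 9, 10, 11, 12, 13, 14, 15, 16, 17, 18, 19, 20}
Set A = {1, 2, 3, 4, 5, 6, 7, 8, 9, 10, 11, 12, 13, 14, 15, 16, 17, 18, 20}
A' = U \ A = elements in U but not in A
Checking each element of U:
1 (in A, exclude), 2 (in A, exclude), 3 (in A, exclude), 4 (in A, exclude), 5 (in A, exclude), 6 (in A, exclude), 7 (in A, exclude), 8 (in A, exclude), 9 (in A, exclude), 10 (in A, exclude), 11 (in A, exclude), 12 (in A, exclude), 13 (in A, exclude), 14 (in A, exclude), 15 (in A, exclude), 16 (in A, exclude), 17 (in A, exclude), 18 (in A, exclude), 19 (not in A, include), 20 (in A, exclude)
A' = {19}

{19}


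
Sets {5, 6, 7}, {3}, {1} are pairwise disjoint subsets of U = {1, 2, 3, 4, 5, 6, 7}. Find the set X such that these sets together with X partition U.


U = {1, 2, 3, 4, 5, 6, 7}
Shown blocks: {5, 6, 7}, {3}, {1}
A partition's blocks are pairwise disjoint and cover U, so the missing block = U \ (union of shown blocks).
Union of shown blocks: {1, 3, 5, 6, 7}
Missing block = U \ (union) = {2, 4}

{2, 4}


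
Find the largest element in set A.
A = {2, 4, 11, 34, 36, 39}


Set A = {2, 4, 11, 34, 36, 39}
Elements in ascending order: 2, 4, 11, 34, 36, 39
The largest element is 39.

39


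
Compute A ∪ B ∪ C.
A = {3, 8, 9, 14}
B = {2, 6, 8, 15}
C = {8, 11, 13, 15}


Set A = {3, 8, 9, 14}
Set B = {2, 6, 8, 15}
Set C = {8, 11, 13, 15}
First, A ∪ B = {2, 3, 6, 8, 9, 14, 15}
Then, (A ∪ B) ∪ C = {2, 3, 6, 8, 9, 11, 13, 14, 15}

{2, 3, 6, 8, 9, 11, 13, 14, 15}


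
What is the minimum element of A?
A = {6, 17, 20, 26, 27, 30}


Set A = {6, 17, 20, 26, 27, 30}
Elements in ascending order: 6, 17, 20, 26, 27, 30
The smallest element is 6.

6


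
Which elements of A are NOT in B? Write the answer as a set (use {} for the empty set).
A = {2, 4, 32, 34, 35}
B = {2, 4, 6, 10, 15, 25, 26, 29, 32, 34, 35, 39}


Set A = {2, 4, 32, 34, 35}
Set B = {2, 4, 6, 10, 15, 25, 26, 29, 32, 34, 35, 39}
Check each element of A against B:
2 ∈ B, 4 ∈ B, 32 ∈ B, 34 ∈ B, 35 ∈ B
Elements of A not in B: {}

{}


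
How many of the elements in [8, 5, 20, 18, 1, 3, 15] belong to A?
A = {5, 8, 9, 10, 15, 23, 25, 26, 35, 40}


Set A = {5, 8, 9, 10, 15, 23, 25, 26, 35, 40}
Candidates: [8, 5, 20, 18, 1, 3, 15]
Check each candidate:
8 ∈ A, 5 ∈ A, 20 ∉ A, 18 ∉ A, 1 ∉ A, 3 ∉ A, 15 ∈ A
Count of candidates in A: 3

3


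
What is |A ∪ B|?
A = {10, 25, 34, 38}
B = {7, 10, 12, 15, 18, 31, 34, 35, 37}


Set A = {10, 25, 34, 38}, |A| = 4
Set B = {7, 10, 12, 15, 18, 31, 34, 35, 37}, |B| = 9
A ∩ B = {10, 34}, |A ∩ B| = 2
|A ∪ B| = |A| + |B| - |A ∩ B| = 4 + 9 - 2 = 11

11


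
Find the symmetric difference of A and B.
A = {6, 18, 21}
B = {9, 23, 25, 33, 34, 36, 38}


Set A = {6, 18, 21}
Set B = {9, 23, 25, 33, 34, 36, 38}
A △ B = (A \ B) ∪ (B \ A)
Elements in A but not B: {6, 18, 21}
Elements in B but not A: {9, 23, 25, 33, 34, 36, 38}
A △ B = {6, 9, 18, 21, 23, 25, 33, 34, 36, 38}

{6, 9, 18, 21, 23, 25, 33, 34, 36, 38}


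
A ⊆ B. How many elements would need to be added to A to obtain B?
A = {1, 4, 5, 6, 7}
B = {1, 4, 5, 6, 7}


Set A = {1, 4, 5, 6, 7}, |A| = 5
Set B = {1, 4, 5, 6, 7}, |B| = 5
Since A ⊆ B: B \ A = {}
|B| - |A| = 5 - 5 = 0

0


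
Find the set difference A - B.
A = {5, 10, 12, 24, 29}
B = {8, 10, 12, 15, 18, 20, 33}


Set A = {5, 10, 12, 24, 29}
Set B = {8, 10, 12, 15, 18, 20, 33}
A \ B includes elements in A that are not in B.
Check each element of A:
5 (not in B, keep), 10 (in B, remove), 12 (in B, remove), 24 (not in B, keep), 29 (not in B, keep)
A \ B = {5, 24, 29}

{5, 24, 29}


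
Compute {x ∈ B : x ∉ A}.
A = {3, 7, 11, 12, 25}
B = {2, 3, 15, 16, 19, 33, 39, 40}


Set A = {3, 7, 11, 12, 25}
Set B = {2, 3, 15, 16, 19, 33, 39, 40}
Check each element of B against A:
2 ∉ A (include), 3 ∈ A, 15 ∉ A (include), 16 ∉ A (include), 19 ∉ A (include), 33 ∉ A (include), 39 ∉ A (include), 40 ∉ A (include)
Elements of B not in A: {2, 15, 16, 19, 33, 39, 40}

{2, 15, 16, 19, 33, 39, 40}


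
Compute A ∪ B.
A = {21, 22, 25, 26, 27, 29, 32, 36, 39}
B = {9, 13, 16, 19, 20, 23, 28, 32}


Set A = {21, 22, 25, 26, 27, 29, 32, 36, 39}
Set B = {9, 13, 16, 19, 20, 23, 28, 32}
A ∪ B includes all elements in either set.
Elements from A: {21, 22, 25, 26, 27, 29, 32, 36, 39}
Elements from B not already included: {9, 13, 16, 19, 20, 23, 28}
A ∪ B = {9, 13, 16, 19, 20, 21, 22, 23, 25, 26, 27, 28, 29, 32, 36, 39}

{9, 13, 16, 19, 20, 21, 22, 23, 25, 26, 27, 28, 29, 32, 36, 39}


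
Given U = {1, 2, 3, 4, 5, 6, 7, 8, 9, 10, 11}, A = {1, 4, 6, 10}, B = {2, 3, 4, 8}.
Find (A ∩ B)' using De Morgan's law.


U = {1, 2, 3, 4, 5, 6, 7, 8, 9, 10, 11}
A = {1, 4, 6, 10}, B = {2, 3, 4, 8}
A ∩ B = {4}
(A ∩ B)' = U \ (A ∩ B) = {1, 2, 3, 5, 6, 7, 8, 9, 10, 11}
Verification via A' ∪ B': A' = {2, 3, 5, 7, 8, 9, 11}, B' = {1, 5, 6, 7, 9, 10, 11}
A' ∪ B' = {1, 2, 3, 5, 6, 7, 8, 9, 10, 11} ✓

{1, 2, 3, 5, 6, 7, 8, 9, 10, 11}


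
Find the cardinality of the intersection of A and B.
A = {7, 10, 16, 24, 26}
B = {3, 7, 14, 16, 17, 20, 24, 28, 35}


Set A = {7, 10, 16, 24, 26}
Set B = {3, 7, 14, 16, 17, 20, 24, 28, 35}
A ∩ B = {7, 16, 24}
|A ∩ B| = 3

3


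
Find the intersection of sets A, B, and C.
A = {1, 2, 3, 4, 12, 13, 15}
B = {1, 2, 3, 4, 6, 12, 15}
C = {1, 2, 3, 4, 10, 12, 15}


Set A = {1, 2, 3, 4, 12, 13, 15}
Set B = {1, 2, 3, 4, 6, 12, 15}
Set C = {1, 2, 3, 4, 10, 12, 15}
First, A ∩ B = {1, 2, 3, 4, 12, 15}
Then, (A ∩ B) ∩ C = {1, 2, 3, 4, 12, 15}

{1, 2, 3, 4, 12, 15}


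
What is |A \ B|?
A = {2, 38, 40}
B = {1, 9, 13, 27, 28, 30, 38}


Set A = {2, 38, 40}
Set B = {1, 9, 13, 27, 28, 30, 38}
A \ B = {2, 40}
|A \ B| = 2

2


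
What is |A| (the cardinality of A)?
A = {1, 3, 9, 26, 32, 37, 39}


Set A = {1, 3, 9, 26, 32, 37, 39}
Listing elements: 1, 3, 9, 26, 32, 37, 39
Counting: 7 elements
|A| = 7

7


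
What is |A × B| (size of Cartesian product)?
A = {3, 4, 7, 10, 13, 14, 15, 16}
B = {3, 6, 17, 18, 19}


Set A = {3, 4, 7, 10, 13, 14, 15, 16} has 8 elements.
Set B = {3, 6, 17, 18, 19} has 5 elements.
|A × B| = |A| × |B| = 8 × 5 = 40

40


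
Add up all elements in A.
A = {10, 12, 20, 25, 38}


Set A = {10, 12, 20, 25, 38}
Sum = 10 + 12 + 20 + 25 + 38 = 105

105


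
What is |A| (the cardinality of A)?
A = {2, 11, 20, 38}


Set A = {2, 11, 20, 38}
Listing elements: 2, 11, 20, 38
Counting: 4 elements
|A| = 4

4


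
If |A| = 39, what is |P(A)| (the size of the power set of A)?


The set has 39 elements.
The power set contains all possible subsets.
|P(A)| = 2^|A| = 2^39 = 549755813888

549755813888


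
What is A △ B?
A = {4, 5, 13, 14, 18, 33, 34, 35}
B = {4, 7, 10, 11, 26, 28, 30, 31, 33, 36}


Set A = {4, 5, 13, 14, 18, 33, 34, 35}
Set B = {4, 7, 10, 11, 26, 28, 30, 31, 33, 36}
A △ B = (A \ B) ∪ (B \ A)
Elements in A but not B: {5, 13, 14, 18, 34, 35}
Elements in B but not A: {7, 10, 11, 26, 28, 30, 31, 36}
A △ B = {5, 7, 10, 11, 13, 14, 18, 26, 28, 30, 31, 34, 35, 36}

{5, 7, 10, 11, 13, 14, 18, 26, 28, 30, 31, 34, 35, 36}


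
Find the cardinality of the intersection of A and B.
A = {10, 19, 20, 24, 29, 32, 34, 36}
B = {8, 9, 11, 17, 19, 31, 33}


Set A = {10, 19, 20, 24, 29, 32, 34, 36}
Set B = {8, 9, 11, 17, 19, 31, 33}
A ∩ B = {19}
|A ∩ B| = 1

1


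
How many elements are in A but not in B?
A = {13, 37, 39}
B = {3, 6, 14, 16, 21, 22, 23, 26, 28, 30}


Set A = {13, 37, 39}
Set B = {3, 6, 14, 16, 21, 22, 23, 26, 28, 30}
A \ B = {13, 37, 39}
|A \ B| = 3

3


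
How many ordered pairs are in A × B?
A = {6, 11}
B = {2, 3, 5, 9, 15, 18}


Set A = {6, 11} has 2 elements.
Set B = {2, 3, 5, 9, 15, 18} has 6 elements.
|A × B| = |A| × |B| = 2 × 6 = 12

12


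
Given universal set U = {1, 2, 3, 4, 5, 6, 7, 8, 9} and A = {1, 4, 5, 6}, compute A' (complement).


Universal set U = {1, 2, 3, 4, 5, 6, 7, 8, 9}
Set A = {1, 4, 5, 6}
A' = U \ A = elements in U but not in A
Checking each element of U:
1 (in A, exclude), 2 (not in A, include), 3 (not in A, include), 4 (in A, exclude), 5 (in A, exclude), 6 (in A, exclude), 7 (not in A, include), 8 (not in A, include), 9 (not in A, include)
A' = {2, 3, 7, 8, 9}

{2, 3, 7, 8, 9}


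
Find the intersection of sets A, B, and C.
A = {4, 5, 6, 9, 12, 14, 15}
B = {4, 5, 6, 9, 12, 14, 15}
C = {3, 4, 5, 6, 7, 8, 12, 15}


Set A = {4, 5, 6, 9, 12, 14, 15}
Set B = {4, 5, 6, 9, 12, 14, 15}
Set C = {3, 4, 5, 6, 7, 8, 12, 15}
First, A ∩ B = {4, 5, 6, 9, 12, 14, 15}
Then, (A ∩ B) ∩ C = {4, 5, 6, 12, 15}

{4, 5, 6, 12, 15}


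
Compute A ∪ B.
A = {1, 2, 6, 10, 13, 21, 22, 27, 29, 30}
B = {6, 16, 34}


Set A = {1, 2, 6, 10, 13, 21, 22, 27, 29, 30}
Set B = {6, 16, 34}
A ∪ B includes all elements in either set.
Elements from A: {1, 2, 6, 10, 13, 21, 22, 27, 29, 30}
Elements from B not already included: {16, 34}
A ∪ B = {1, 2, 6, 10, 13, 16, 21, 22, 27, 29, 30, 34}

{1, 2, 6, 10, 13, 16, 21, 22, 27, 29, 30, 34}


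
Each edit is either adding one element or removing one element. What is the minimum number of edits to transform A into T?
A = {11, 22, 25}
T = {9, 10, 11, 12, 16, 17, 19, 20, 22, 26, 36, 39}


Set A = {11, 22, 25}
Set T = {9, 10, 11, 12, 16, 17, 19, 20, 22, 26, 36, 39}
Elements to remove from A (in A, not in T): {25} → 1 removals
Elements to add to A (in T, not in A): {9, 10, 12, 16, 17, 19, 20, 26, 36, 39} → 10 additions
Total edits = 1 + 10 = 11

11


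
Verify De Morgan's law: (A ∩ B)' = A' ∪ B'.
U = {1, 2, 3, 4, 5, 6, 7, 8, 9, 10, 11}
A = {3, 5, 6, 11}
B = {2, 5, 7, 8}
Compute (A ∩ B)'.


U = {1, 2, 3, 4, 5, 6, 7, 8, 9, 10, 11}
A = {3, 5, 6, 11}, B = {2, 5, 7, 8}
A ∩ B = {5}
(A ∩ B)' = U \ (A ∩ B) = {1, 2, 3, 4, 6, 7, 8, 9, 10, 11}
Verification via A' ∪ B': A' = {1, 2, 4, 7, 8, 9, 10}, B' = {1, 3, 4, 6, 9, 10, 11}
A' ∪ B' = {1, 2, 3, 4, 6, 7, 8, 9, 10, 11} ✓

{1, 2, 3, 4, 6, 7, 8, 9, 10, 11}


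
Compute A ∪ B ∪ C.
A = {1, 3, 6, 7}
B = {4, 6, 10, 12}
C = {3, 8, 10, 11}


Set A = {1, 3, 6, 7}
Set B = {4, 6, 10, 12}
Set C = {3, 8, 10, 11}
First, A ∪ B = {1, 3, 4, 6, 7, 10, 12}
Then, (A ∪ B) ∪ C = {1, 3, 4, 6, 7, 8, 10, 11, 12}

{1, 3, 4, 6, 7, 8, 10, 11, 12}


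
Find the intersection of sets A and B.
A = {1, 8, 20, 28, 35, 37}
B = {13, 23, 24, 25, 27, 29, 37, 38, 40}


Set A = {1, 8, 20, 28, 35, 37}
Set B = {13, 23, 24, 25, 27, 29, 37, 38, 40}
A ∩ B includes only elements in both sets.
Check each element of A against B:
1 ✗, 8 ✗, 20 ✗, 28 ✗, 35 ✗, 37 ✓
A ∩ B = {37}

{37}


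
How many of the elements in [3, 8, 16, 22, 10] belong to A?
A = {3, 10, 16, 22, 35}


Set A = {3, 10, 16, 22, 35}
Candidates: [3, 8, 16, 22, 10]
Check each candidate:
3 ∈ A, 8 ∉ A, 16 ∈ A, 22 ∈ A, 10 ∈ A
Count of candidates in A: 4

4


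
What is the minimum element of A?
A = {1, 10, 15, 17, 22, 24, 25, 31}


Set A = {1, 10, 15, 17, 22, 24, 25, 31}
Elements in ascending order: 1, 10, 15, 17, 22, 24, 25, 31
The smallest element is 1.

1


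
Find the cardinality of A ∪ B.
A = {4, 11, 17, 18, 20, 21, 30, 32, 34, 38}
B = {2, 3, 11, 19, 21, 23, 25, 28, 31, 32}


Set A = {4, 11, 17, 18, 20, 21, 30, 32, 34, 38}, |A| = 10
Set B = {2, 3, 11, 19, 21, 23, 25, 28, 31, 32}, |B| = 10
A ∩ B = {11, 21, 32}, |A ∩ B| = 3
|A ∪ B| = |A| + |B| - |A ∩ B| = 10 + 10 - 3 = 17

17


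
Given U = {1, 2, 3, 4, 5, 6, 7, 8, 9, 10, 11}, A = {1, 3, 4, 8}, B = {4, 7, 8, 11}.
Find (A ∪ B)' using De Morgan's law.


U = {1, 2, 3, 4, 5, 6, 7, 8, 9, 10, 11}
A = {1, 3, 4, 8}, B = {4, 7, 8, 11}
A ∪ B = {1, 3, 4, 7, 8, 11}
(A ∪ B)' = U \ (A ∪ B) = {2, 5, 6, 9, 10}
Verification via A' ∩ B': A' = {2, 5, 6, 7, 9, 10, 11}, B' = {1, 2, 3, 5, 6, 9, 10}
A' ∩ B' = {2, 5, 6, 9, 10} ✓

{2, 5, 6, 9, 10}


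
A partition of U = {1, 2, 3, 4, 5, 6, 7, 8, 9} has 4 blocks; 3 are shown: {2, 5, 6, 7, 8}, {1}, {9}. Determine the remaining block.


U = {1, 2, 3, 4, 5, 6, 7, 8, 9}
Shown blocks: {2, 5, 6, 7, 8}, {1}, {9}
A partition's blocks are pairwise disjoint and cover U, so the missing block = U \ (union of shown blocks).
Union of shown blocks: {1, 2, 5, 6, 7, 8, 9}
Missing block = U \ (union) = {3, 4}

{3, 4}


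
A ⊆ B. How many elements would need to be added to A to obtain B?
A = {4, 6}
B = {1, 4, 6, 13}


Set A = {4, 6}, |A| = 2
Set B = {1, 4, 6, 13}, |B| = 4
Since A ⊆ B: B \ A = {1, 13}
|B| - |A| = 4 - 2 = 2

2


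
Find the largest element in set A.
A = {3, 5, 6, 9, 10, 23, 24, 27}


Set A = {3, 5, 6, 9, 10, 23, 24, 27}
Elements in ascending order: 3, 5, 6, 9, 10, 23, 24, 27
The largest element is 27.

27


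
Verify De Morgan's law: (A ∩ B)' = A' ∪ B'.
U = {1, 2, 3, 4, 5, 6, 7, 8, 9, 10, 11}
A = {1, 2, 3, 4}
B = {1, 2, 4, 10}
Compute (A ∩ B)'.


U = {1, 2, 3, 4, 5, 6, 7, 8, 9, 10, 11}
A = {1, 2, 3, 4}, B = {1, 2, 4, 10}
A ∩ B = {1, 2, 4}
(A ∩ B)' = U \ (A ∩ B) = {3, 5, 6, 7, 8, 9, 10, 11}
Verification via A' ∪ B': A' = {5, 6, 7, 8, 9, 10, 11}, B' = {3, 5, 6, 7, 8, 9, 11}
A' ∪ B' = {3, 5, 6, 7, 8, 9, 10, 11} ✓

{3, 5, 6, 7, 8, 9, 10, 11}


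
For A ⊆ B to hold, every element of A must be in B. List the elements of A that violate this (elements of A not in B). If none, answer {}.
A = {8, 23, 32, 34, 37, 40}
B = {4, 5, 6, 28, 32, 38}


Set A = {8, 23, 32, 34, 37, 40}
Set B = {4, 5, 6, 28, 32, 38}
Check each element of A against B:
8 ∉ B (include), 23 ∉ B (include), 32 ∈ B, 34 ∉ B (include), 37 ∉ B (include), 40 ∉ B (include)
Elements of A not in B: {8, 23, 34, 37, 40}

{8, 23, 34, 37, 40}


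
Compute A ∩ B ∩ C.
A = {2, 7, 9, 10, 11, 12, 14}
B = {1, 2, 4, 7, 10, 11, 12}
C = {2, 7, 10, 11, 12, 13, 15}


Set A = {2, 7, 9, 10, 11, 12, 14}
Set B = {1, 2, 4, 7, 10, 11, 12}
Set C = {2, 7, 10, 11, 12, 13, 15}
First, A ∩ B = {2, 7, 10, 11, 12}
Then, (A ∩ B) ∩ C = {2, 7, 10, 11, 12}

{2, 7, 10, 11, 12}


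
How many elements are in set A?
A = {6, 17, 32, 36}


Set A = {6, 17, 32, 36}
Listing elements: 6, 17, 32, 36
Counting: 4 elements
|A| = 4

4


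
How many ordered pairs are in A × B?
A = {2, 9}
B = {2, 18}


Set A = {2, 9} has 2 elements.
Set B = {2, 18} has 2 elements.
|A × B| = |A| × |B| = 2 × 2 = 4

4


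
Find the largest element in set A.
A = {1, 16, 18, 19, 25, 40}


Set A = {1, 16, 18, 19, 25, 40}
Elements in ascending order: 1, 16, 18, 19, 25, 40
The largest element is 40.

40


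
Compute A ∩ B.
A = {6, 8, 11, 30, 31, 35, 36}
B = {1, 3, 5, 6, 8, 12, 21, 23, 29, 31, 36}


Set A = {6, 8, 11, 30, 31, 35, 36}
Set B = {1, 3, 5, 6, 8, 12, 21, 23, 29, 31, 36}
A ∩ B includes only elements in both sets.
Check each element of A against B:
6 ✓, 8 ✓, 11 ✗, 30 ✗, 31 ✓, 35 ✗, 36 ✓
A ∩ B = {6, 8, 31, 36}

{6, 8, 31, 36}


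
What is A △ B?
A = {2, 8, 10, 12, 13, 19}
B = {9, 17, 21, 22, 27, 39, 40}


Set A = {2, 8, 10, 12, 13, 19}
Set B = {9, 17, 21, 22, 27, 39, 40}
A △ B = (A \ B) ∪ (B \ A)
Elements in A but not B: {2, 8, 10, 12, 13, 19}
Elements in B but not A: {9, 17, 21, 22, 27, 39, 40}
A △ B = {2, 8, 9, 10, 12, 13, 17, 19, 21, 22, 27, 39, 40}

{2, 8, 9, 10, 12, 13, 17, 19, 21, 22, 27, 39, 40}


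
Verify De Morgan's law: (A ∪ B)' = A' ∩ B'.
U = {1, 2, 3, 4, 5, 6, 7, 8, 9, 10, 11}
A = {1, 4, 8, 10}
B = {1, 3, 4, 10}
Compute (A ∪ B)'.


U = {1, 2, 3, 4, 5, 6, 7, 8, 9, 10, 11}
A = {1, 4, 8, 10}, B = {1, 3, 4, 10}
A ∪ B = {1, 3, 4, 8, 10}
(A ∪ B)' = U \ (A ∪ B) = {2, 5, 6, 7, 9, 11}
Verification via A' ∩ B': A' = {2, 3, 5, 6, 7, 9, 11}, B' = {2, 5, 6, 7, 8, 9, 11}
A' ∩ B' = {2, 5, 6, 7, 9, 11} ✓

{2, 5, 6, 7, 9, 11}


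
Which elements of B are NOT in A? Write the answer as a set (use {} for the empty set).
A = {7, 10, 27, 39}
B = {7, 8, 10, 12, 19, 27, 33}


Set A = {7, 10, 27, 39}
Set B = {7, 8, 10, 12, 19, 27, 33}
Check each element of B against A:
7 ∈ A, 8 ∉ A (include), 10 ∈ A, 12 ∉ A (include), 19 ∉ A (include), 27 ∈ A, 33 ∉ A (include)
Elements of B not in A: {8, 12, 19, 33}

{8, 12, 19, 33}


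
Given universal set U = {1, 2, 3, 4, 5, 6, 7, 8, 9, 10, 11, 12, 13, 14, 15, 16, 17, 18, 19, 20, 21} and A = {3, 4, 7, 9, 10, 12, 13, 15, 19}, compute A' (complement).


Universal set U = {1, 2, 3, 4, 5, 6, 7, 8, 9, 10, 11, 12, 13, 14, 15, 16, 17, 18, 19, 20, 21}
Set A = {3, 4, 7, 9, 10, 12, 13, 15, 19}
A' = U \ A = elements in U but not in A
Checking each element of U:
1 (not in A, include), 2 (not in A, include), 3 (in A, exclude), 4 (in A, exclude), 5 (not in A, include), 6 (not in A, include), 7 (in A, exclude), 8 (not in A, include), 9 (in A, exclude), 10 (in A, exclude), 11 (not in A, include), 12 (in A, exclude), 13 (in A, exclude), 14 (not in A, include), 15 (in A, exclude), 16 (not in A, include), 17 (not in A, include), 18 (not in A, include), 19 (in A, exclude), 20 (not in A, include), 21 (not in A, include)
A' = {1, 2, 5, 6, 8, 11, 14, 16, 17, 18, 20, 21}

{1, 2, 5, 6, 8, 11, 14, 16, 17, 18, 20, 21}


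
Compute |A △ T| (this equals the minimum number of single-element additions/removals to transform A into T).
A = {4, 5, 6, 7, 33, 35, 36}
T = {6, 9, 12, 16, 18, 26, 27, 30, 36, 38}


Set A = {4, 5, 6, 7, 33, 35, 36}
Set T = {6, 9, 12, 16, 18, 26, 27, 30, 36, 38}
Elements to remove from A (in A, not in T): {4, 5, 7, 33, 35} → 5 removals
Elements to add to A (in T, not in A): {9, 12, 16, 18, 26, 27, 30, 38} → 8 additions
Total edits = 5 + 8 = 13

13


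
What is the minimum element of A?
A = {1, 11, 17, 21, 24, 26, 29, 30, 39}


Set A = {1, 11, 17, 21, 24, 26, 29, 30, 39}
Elements in ascending order: 1, 11, 17, 21, 24, 26, 29, 30, 39
The smallest element is 1.

1


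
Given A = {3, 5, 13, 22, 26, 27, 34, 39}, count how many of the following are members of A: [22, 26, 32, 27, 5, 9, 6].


Set A = {3, 5, 13, 22, 26, 27, 34, 39}
Candidates: [22, 26, 32, 27, 5, 9, 6]
Check each candidate:
22 ∈ A, 26 ∈ A, 32 ∉ A, 27 ∈ A, 5 ∈ A, 9 ∉ A, 6 ∉ A
Count of candidates in A: 4

4


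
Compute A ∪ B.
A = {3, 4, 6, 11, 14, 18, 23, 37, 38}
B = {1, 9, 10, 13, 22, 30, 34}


Set A = {3, 4, 6, 11, 14, 18, 23, 37, 38}
Set B = {1, 9, 10, 13, 22, 30, 34}
A ∪ B includes all elements in either set.
Elements from A: {3, 4, 6, 11, 14, 18, 23, 37, 38}
Elements from B not already included: {1, 9, 10, 13, 22, 30, 34}
A ∪ B = {1, 3, 4, 6, 9, 10, 11, 13, 14, 18, 22, 23, 30, 34, 37, 38}

{1, 3, 4, 6, 9, 10, 11, 13, 14, 18, 22, 23, 30, 34, 37, 38}


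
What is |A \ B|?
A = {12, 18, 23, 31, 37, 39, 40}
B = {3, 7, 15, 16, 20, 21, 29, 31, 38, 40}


Set A = {12, 18, 23, 31, 37, 39, 40}
Set B = {3, 7, 15, 16, 20, 21, 29, 31, 38, 40}
A \ B = {12, 18, 23, 37, 39}
|A \ B| = 5

5


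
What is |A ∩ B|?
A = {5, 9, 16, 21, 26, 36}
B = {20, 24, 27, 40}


Set A = {5, 9, 16, 21, 26, 36}
Set B = {20, 24, 27, 40}
A ∩ B = {}
|A ∩ B| = 0

0


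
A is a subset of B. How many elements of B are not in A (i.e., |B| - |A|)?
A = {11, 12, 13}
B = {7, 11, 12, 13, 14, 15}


Set A = {11, 12, 13}, |A| = 3
Set B = {7, 11, 12, 13, 14, 15}, |B| = 6
Since A ⊆ B: B \ A = {7, 14, 15}
|B| - |A| = 6 - 3 = 3

3


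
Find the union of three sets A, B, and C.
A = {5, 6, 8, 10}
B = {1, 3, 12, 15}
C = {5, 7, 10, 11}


Set A = {5, 6, 8, 10}
Set B = {1, 3, 12, 15}
Set C = {5, 7, 10, 11}
First, A ∪ B = {1, 3, 5, 6, 8, 10, 12, 15}
Then, (A ∪ B) ∪ C = {1, 3, 5, 6, 7, 8, 10, 11, 12, 15}

{1, 3, 5, 6, 7, 8, 10, 11, 12, 15}


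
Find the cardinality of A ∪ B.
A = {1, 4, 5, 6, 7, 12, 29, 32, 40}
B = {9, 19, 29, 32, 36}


Set A = {1, 4, 5, 6, 7, 12, 29, 32, 40}, |A| = 9
Set B = {9, 19, 29, 32, 36}, |B| = 5
A ∩ B = {29, 32}, |A ∩ B| = 2
|A ∪ B| = |A| + |B| - |A ∩ B| = 9 + 5 - 2 = 12

12


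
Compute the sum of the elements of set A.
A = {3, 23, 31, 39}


Set A = {3, 23, 31, 39}
Sum = 3 + 23 + 31 + 39 = 96

96


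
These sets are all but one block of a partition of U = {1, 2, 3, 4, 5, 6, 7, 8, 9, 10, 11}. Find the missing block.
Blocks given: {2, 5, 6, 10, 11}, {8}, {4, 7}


U = {1, 2, 3, 4, 5, 6, 7, 8, 9, 10, 11}
Shown blocks: {2, 5, 6, 10, 11}, {8}, {4, 7}
A partition's blocks are pairwise disjoint and cover U, so the missing block = U \ (union of shown blocks).
Union of shown blocks: {2, 4, 5, 6, 7, 8, 10, 11}
Missing block = U \ (union) = {1, 3, 9}

{1, 3, 9}


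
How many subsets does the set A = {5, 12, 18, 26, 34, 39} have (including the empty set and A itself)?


Set A = {5, 12, 18, 26, 34, 39}
|A| = 6
The power set P(A) contains all subsets of A.
|P(A)| = 2^|A| = 2^6 = 64

64


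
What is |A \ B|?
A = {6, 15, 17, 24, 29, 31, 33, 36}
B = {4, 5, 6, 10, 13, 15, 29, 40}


Set A = {6, 15, 17, 24, 29, 31, 33, 36}
Set B = {4, 5, 6, 10, 13, 15, 29, 40}
A \ B = {17, 24, 31, 33, 36}
|A \ B| = 5

5


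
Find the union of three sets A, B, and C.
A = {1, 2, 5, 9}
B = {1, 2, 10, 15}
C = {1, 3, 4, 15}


Set A = {1, 2, 5, 9}
Set B = {1, 2, 10, 15}
Set C = {1, 3, 4, 15}
First, A ∪ B = {1, 2, 5, 9, 10, 15}
Then, (A ∪ B) ∪ C = {1, 2, 3, 4, 5, 9, 10, 15}

{1, 2, 3, 4, 5, 9, 10, 15}


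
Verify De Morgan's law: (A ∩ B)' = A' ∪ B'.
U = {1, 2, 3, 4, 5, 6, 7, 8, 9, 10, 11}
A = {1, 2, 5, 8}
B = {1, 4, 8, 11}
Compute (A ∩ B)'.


U = {1, 2, 3, 4, 5, 6, 7, 8, 9, 10, 11}
A = {1, 2, 5, 8}, B = {1, 4, 8, 11}
A ∩ B = {1, 8}
(A ∩ B)' = U \ (A ∩ B) = {2, 3, 4, 5, 6, 7, 9, 10, 11}
Verification via A' ∪ B': A' = {3, 4, 6, 7, 9, 10, 11}, B' = {2, 3, 5, 6, 7, 9, 10}
A' ∪ B' = {2, 3, 4, 5, 6, 7, 9, 10, 11} ✓

{2, 3, 4, 5, 6, 7, 9, 10, 11}


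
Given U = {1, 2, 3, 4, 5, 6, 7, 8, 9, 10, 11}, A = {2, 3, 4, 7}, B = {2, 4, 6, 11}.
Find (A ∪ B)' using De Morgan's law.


U = {1, 2, 3, 4, 5, 6, 7, 8, 9, 10, 11}
A = {2, 3, 4, 7}, B = {2, 4, 6, 11}
A ∪ B = {2, 3, 4, 6, 7, 11}
(A ∪ B)' = U \ (A ∪ B) = {1, 5, 8, 9, 10}
Verification via A' ∩ B': A' = {1, 5, 6, 8, 9, 10, 11}, B' = {1, 3, 5, 7, 8, 9, 10}
A' ∩ B' = {1, 5, 8, 9, 10} ✓

{1, 5, 8, 9, 10}


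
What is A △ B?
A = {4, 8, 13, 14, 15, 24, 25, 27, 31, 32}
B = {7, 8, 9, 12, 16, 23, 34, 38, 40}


Set A = {4, 8, 13, 14, 15, 24, 25, 27, 31, 32}
Set B = {7, 8, 9, 12, 16, 23, 34, 38, 40}
A △ B = (A \ B) ∪ (B \ A)
Elements in A but not B: {4, 13, 14, 15, 24, 25, 27, 31, 32}
Elements in B but not A: {7, 9, 12, 16, 23, 34, 38, 40}
A △ B = {4, 7, 9, 12, 13, 14, 15, 16, 23, 24, 25, 27, 31, 32, 34, 38, 40}

{4, 7, 9, 12, 13, 14, 15, 16, 23, 24, 25, 27, 31, 32, 34, 38, 40}


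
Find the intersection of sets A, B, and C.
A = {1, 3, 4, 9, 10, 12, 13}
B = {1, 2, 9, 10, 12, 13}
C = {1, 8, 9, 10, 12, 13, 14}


Set A = {1, 3, 4, 9, 10, 12, 13}
Set B = {1, 2, 9, 10, 12, 13}
Set C = {1, 8, 9, 10, 12, 13, 14}
First, A ∩ B = {1, 9, 10, 12, 13}
Then, (A ∩ B) ∩ C = {1, 9, 10, 12, 13}

{1, 9, 10, 12, 13}


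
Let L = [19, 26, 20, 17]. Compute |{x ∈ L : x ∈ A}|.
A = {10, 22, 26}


Set A = {10, 22, 26}
Candidates: [19, 26, 20, 17]
Check each candidate:
19 ∉ A, 26 ∈ A, 20 ∉ A, 17 ∉ A
Count of candidates in A: 1

1


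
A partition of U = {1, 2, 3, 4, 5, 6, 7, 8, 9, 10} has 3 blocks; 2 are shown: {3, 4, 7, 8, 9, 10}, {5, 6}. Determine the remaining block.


U = {1, 2, 3, 4, 5, 6, 7, 8, 9, 10}
Shown blocks: {3, 4, 7, 8, 9, 10}, {5, 6}
A partition's blocks are pairwise disjoint and cover U, so the missing block = U \ (union of shown blocks).
Union of shown blocks: {3, 4, 5, 6, 7, 8, 9, 10}
Missing block = U \ (union) = {1, 2}

{1, 2}


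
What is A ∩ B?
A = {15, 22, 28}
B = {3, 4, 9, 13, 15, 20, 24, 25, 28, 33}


Set A = {15, 22, 28}
Set B = {3, 4, 9, 13, 15, 20, 24, 25, 28, 33}
A ∩ B includes only elements in both sets.
Check each element of A against B:
15 ✓, 22 ✗, 28 ✓
A ∩ B = {15, 28}

{15, 28}


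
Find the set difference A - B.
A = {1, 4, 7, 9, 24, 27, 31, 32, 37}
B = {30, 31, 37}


Set A = {1, 4, 7, 9, 24, 27, 31, 32, 37}
Set B = {30, 31, 37}
A \ B includes elements in A that are not in B.
Check each element of A:
1 (not in B, keep), 4 (not in B, keep), 7 (not in B, keep), 9 (not in B, keep), 24 (not in B, keep), 27 (not in B, keep), 31 (in B, remove), 32 (not in B, keep), 37 (in B, remove)
A \ B = {1, 4, 7, 9, 24, 27, 32}

{1, 4, 7, 9, 24, 27, 32}


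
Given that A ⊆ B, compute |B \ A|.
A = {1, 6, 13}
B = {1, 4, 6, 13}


Set A = {1, 6, 13}, |A| = 3
Set B = {1, 4, 6, 13}, |B| = 4
Since A ⊆ B: B \ A = {4}
|B| - |A| = 4 - 3 = 1

1


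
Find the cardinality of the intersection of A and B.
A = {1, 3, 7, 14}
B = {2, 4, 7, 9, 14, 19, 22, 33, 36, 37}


Set A = {1, 3, 7, 14}
Set B = {2, 4, 7, 9, 14, 19, 22, 33, 36, 37}
A ∩ B = {7, 14}
|A ∩ B| = 2

2


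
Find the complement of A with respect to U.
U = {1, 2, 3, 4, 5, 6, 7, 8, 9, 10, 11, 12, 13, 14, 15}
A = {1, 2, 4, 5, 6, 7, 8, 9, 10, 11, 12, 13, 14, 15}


Universal set U = {1, 2, 3, 4, 5, 6, 7, 8, 9, 10, 11, 12, 13, 14, 15}
Set A = {1, 2, 4, 5, 6, 7, 8, 9, 10, 11, 12, 13, 14, 15}
A' = U \ A = elements in U but not in A
Checking each element of U:
1 (in A, exclude), 2 (in A, exclude), 3 (not in A, include), 4 (in A, exclude), 5 (in A, exclude), 6 (in A, exclude), 7 (in A, exclude), 8 (in A, exclude), 9 (in A, exclude), 10 (in A, exclude), 11 (in A, exclude), 12 (in A, exclude), 13 (in A, exclude), 14 (in A, exclude), 15 (in A, exclude)
A' = {3}

{3}


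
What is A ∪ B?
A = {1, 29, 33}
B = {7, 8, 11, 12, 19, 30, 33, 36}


Set A = {1, 29, 33}
Set B = {7, 8, 11, 12, 19, 30, 33, 36}
A ∪ B includes all elements in either set.
Elements from A: {1, 29, 33}
Elements from B not already included: {7, 8, 11, 12, 19, 30, 36}
A ∪ B = {1, 7, 8, 11, 12, 19, 29, 30, 33, 36}

{1, 7, 8, 11, 12, 19, 29, 30, 33, 36}


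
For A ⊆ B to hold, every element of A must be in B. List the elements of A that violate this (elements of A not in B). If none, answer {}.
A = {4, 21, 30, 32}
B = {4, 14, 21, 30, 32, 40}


Set A = {4, 21, 30, 32}
Set B = {4, 14, 21, 30, 32, 40}
Check each element of A against B:
4 ∈ B, 21 ∈ B, 30 ∈ B, 32 ∈ B
Elements of A not in B: {}

{}


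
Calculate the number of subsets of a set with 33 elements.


The set has 33 elements.
The power set contains all possible subsets.
|P(A)| = 2^|A| = 2^33 = 8589934592

8589934592


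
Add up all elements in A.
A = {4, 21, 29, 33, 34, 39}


Set A = {4, 21, 29, 33, 34, 39}
Sum = 4 + 21 + 29 + 33 + 34 + 39 = 160

160


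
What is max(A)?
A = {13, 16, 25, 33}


Set A = {13, 16, 25, 33}
Elements in ascending order: 13, 16, 25, 33
The largest element is 33.

33


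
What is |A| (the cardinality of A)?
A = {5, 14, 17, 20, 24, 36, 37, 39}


Set A = {5, 14, 17, 20, 24, 36, 37, 39}
Listing elements: 5, 14, 17, 20, 24, 36, 37, 39
Counting: 8 elements
|A| = 8

8


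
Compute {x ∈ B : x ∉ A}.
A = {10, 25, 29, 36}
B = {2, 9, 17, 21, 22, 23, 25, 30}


Set A = {10, 25, 29, 36}
Set B = {2, 9, 17, 21, 22, 23, 25, 30}
Check each element of B against A:
2 ∉ A (include), 9 ∉ A (include), 17 ∉ A (include), 21 ∉ A (include), 22 ∉ A (include), 23 ∉ A (include), 25 ∈ A, 30 ∉ A (include)
Elements of B not in A: {2, 9, 17, 21, 22, 23, 30}

{2, 9, 17, 21, 22, 23, 30}
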